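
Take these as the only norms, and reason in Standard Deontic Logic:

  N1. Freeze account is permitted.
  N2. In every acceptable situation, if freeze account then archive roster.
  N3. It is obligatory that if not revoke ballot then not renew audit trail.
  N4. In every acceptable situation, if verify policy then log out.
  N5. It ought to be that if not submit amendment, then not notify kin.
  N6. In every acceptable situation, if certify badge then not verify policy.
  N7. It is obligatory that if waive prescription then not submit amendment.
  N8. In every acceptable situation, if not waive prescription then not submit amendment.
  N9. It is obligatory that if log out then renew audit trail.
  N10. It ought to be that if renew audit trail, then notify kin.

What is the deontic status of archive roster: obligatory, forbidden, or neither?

Premise 2 is O(freeze_account → archive_roster), but O(freeze_account) is not derivable from the premises (the permission P(freeze_account) asserts only ¬O(¬freeze_account), not O(freeze_account)), so it does not yield O(archive_roster).
No premise or chain of K-axiom applications forces O(archive_roster), and none forces O(¬archive_roster). So archive_roster is neither obligatory nor forbidden under these norms.

Neither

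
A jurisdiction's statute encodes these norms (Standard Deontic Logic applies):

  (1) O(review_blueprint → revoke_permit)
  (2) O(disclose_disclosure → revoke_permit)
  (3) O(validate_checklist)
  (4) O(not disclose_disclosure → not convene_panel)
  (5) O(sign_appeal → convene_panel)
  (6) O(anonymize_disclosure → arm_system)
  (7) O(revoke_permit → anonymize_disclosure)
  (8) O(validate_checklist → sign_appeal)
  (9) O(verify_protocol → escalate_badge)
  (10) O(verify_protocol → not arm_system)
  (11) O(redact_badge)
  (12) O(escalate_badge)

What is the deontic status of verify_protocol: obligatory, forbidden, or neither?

Forbidden

Premise 3 gives O(validate_checklist).
With premise 8, O(validate_checklist → sign_appeal), the K-axiom yields O(sign_appeal).
Applying K to premise 5 (O(sign_appeal → convene_panel)) and O(sign_appeal) yields O(convene_panel).
Premise 4, O(not disclose_disclosure → not convene_panel), contraposes to O(convene_panel → disclose_disclosure); with O(convene_panel) we get O(disclose_disclosure).
With premise 2, O(disclose_disclosure → revoke_permit), the K-axiom yields O(revoke_permit).
Applying K to premise 7 (O(revoke_permit → anonymize_disclosure)) and O(revoke_permit) yields O(anonymize_disclosure).
With premise 6, O(anonymize_disclosure → arm_system), the K-axiom yields O(arm_system).
Premise 10, O(verify_protocol → not arm_system), contraposes to O(arm_system → not verify_protocol); with O(arm_system) we get O(not verify_protocol).
Premises 1, 9, 11, 12 do not contribute to this derivation.
Thus O(not verify_protocol), which is F(verify_protocol): verify_protocol is forbidden.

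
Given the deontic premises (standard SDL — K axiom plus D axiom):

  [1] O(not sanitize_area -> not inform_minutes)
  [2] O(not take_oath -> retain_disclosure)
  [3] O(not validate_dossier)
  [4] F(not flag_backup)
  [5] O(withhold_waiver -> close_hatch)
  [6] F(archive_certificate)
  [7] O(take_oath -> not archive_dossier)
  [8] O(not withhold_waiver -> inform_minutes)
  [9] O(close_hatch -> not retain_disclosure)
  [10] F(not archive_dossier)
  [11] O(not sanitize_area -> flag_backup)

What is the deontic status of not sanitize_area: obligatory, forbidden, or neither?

Forbidden

F(not archive_dossier) at premise 10 means O(archive_dossier).
Premise 7, O(take_oath -> not archive_dossier), contraposes to O(archive_dossier -> not take_oath); with O(archive_dossier) we get O(not take_oath).
From O(not take_oath) and premise 2, O(not take_oath -> retain_disclosure), we obtain O(retain_disclosure).
Premise 9 is O(close_hatch -> not retain_disclosure); contrapositively O(retain_disclosure -> not close_hatch). Since O(retain_disclosure) holds, K gives O(not close_hatch).
Premise 5, O(withhold_waiver -> close_hatch), contraposes to O(not close_hatch -> not withhold_waiver); with O(not close_hatch) we get O(not withhold_waiver).
Applying K to premise 8 (O(not withhold_waiver -> inform_minutes)) and O(not withhold_waiver) yields O(inform_minutes).
The contrapositive of premise 1 (O(not sanitize_area -> not inform_minutes)) is O(inform_minutes -> sanitize_area), and O(inform_minutes) is already established, so O(sanitize_area).
Premises 3, 4, 6, 11 do not contribute to this derivation.
Thus O(sanitize_area), which is F(not sanitize_area): not sanitize_area is forbidden.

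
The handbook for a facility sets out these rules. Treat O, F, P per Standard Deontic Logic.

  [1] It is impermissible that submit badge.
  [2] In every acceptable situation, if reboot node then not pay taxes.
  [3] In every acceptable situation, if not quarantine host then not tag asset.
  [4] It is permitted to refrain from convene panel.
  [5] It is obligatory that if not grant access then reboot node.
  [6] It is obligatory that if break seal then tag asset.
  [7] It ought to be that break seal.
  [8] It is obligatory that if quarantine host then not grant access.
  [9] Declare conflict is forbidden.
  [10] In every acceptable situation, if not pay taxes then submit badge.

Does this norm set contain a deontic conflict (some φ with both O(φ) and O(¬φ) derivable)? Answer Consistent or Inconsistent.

From premise 7 we have O(break_seal).
Applying K to premise 6 (O(break_seal → tag_asset)) and O(break_seal) yields O(tag_asset).
Premise 3, O(¬quarantine_host → ¬tag_asset), contraposes to O(tag_asset → quarantine_host); with O(tag_asset) we get O(quarantine_host).
From O(quarantine_host) and premise 8, O(quarantine_host → ¬grant_access), we obtain O(¬grant_access).
From O(¬grant_access) and premise 5, O(¬grant_access → reboot_node), we obtain O(reboot_node).
Premise 2 is O(reboot_node → ¬pay_taxes); since O(reboot_node), deontic closure gives O(¬pay_taxes).
With premise 10, O(¬pay_taxes → submit_badge), the K-axiom yields O(submit_badge).
Yet premise 1 is F(submit_badge), i.e. O(¬submit_badge).
We now have both O(submit_badge) and O(¬submit_badge) — submit_badge is simultaneously obligatory and forbidden, violating the D-axiom.

Inconsistent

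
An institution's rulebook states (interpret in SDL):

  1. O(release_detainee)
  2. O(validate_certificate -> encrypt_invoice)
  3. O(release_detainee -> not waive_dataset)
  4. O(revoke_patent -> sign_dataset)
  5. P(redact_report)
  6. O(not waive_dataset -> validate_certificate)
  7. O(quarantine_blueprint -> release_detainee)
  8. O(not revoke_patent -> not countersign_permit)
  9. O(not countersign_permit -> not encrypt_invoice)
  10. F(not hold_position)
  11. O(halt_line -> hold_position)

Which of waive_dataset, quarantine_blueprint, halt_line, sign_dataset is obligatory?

sign_dataset

Premise 1 states O(release_detainee) outright.
From O(release_detainee) and premise 3, O(release_detainee -> not waive_dataset), we obtain O(not waive_dataset).
With premise 6, O(not waive_dataset -> validate_certificate), the K-axiom yields O(validate_certificate).
Applying K to premise 2 (O(validate_certificate -> encrypt_invoice)) and O(validate_certificate) yields O(encrypt_invoice).
The contrapositive of premise 9 (O(not countersign_permit -> not encrypt_invoice)) is O(encrypt_invoice -> countersign_permit), and O(encrypt_invoice) is already established, so O(countersign_permit).
Premise 8, O(not revoke_patent -> not countersign_permit), contraposes to O(countersign_permit -> revoke_patent); with O(countersign_permit) we get O(revoke_patent).
Applying K to premise 4 (O(revoke_patent -> sign_dataset)) and O(revoke_patent) yields O(sign_dataset).
So O(sign_dataset) holds — sign_dataset is obligatory. None of the other listed options is made obligatory by any chain of premises.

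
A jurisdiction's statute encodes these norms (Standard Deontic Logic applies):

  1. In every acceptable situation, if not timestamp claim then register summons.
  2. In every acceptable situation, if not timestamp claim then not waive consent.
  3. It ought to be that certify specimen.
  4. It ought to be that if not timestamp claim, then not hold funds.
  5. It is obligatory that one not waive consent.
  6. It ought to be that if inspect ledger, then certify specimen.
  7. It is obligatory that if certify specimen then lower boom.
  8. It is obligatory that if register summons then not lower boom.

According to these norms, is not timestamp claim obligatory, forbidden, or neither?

Forbidden

Premise 3 states O(certify_specimen) outright.
Premise 7 is O(certify_specimen → lower_boom); since O(certify_specimen), deontic closure gives O(lower_boom).
Premise 8 is O(register_summons → ¬lower_boom); contrapositively O(lower_boom → ¬register_summons). Since O(lower_boom) holds, K gives O(¬register_summons).
Premise 1 is O(¬timestamp_claim → register_summons); contrapositively O(¬register_summons → timestamp_claim). Since O(¬register_summons) holds, K gives O(timestamp_claim).
Premises 2, 4, 5, 6 do not contribute to this derivation.
Thus O(timestamp_claim), which is F(¬timestamp_claim): ¬timestamp_claim is forbidden.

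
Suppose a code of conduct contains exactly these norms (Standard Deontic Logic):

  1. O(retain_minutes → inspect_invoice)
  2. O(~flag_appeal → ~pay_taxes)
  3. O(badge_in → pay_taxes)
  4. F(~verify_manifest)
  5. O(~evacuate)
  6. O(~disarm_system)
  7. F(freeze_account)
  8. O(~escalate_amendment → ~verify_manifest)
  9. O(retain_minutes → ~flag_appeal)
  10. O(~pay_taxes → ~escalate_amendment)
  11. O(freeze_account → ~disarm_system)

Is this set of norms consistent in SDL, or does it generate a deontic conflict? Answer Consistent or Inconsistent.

Consistent

Premise 11 is O(freeze_account → ~disarm_system); even if O(~disarm_system) held, inferring O(freeze_account) would be affirming the consequent — invalid.
So O(freeze_account) is not derivable, and the apparent clash with O(~freeze_account) does not arise.
A world satisfying every obligation exists (e.g. badge_in=false, disarm_system=false, escalate_amendment=true, evacuate=false, flag_appeal=true, freeze_account=false, inspect_invoice=false, pay_taxes=true, retain_minutes=false, verify_manifest=true); no atom is both obligatory and forbidden, so the set is consistent.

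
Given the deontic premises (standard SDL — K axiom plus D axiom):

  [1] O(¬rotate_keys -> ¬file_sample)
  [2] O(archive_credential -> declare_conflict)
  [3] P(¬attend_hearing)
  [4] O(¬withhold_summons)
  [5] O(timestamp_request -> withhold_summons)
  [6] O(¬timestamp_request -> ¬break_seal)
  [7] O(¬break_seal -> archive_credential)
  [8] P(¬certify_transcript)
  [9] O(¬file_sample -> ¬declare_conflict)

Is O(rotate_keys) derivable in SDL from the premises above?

Premise 4 gives O(¬withhold_summons).
The contrapositive of premise 5 (O(timestamp_request -> withhold_summons)) is O(¬withhold_summons -> ¬timestamp_request), and O(¬withhold_summons) is already established, so O(¬timestamp_request).
Premise 6 is O(¬timestamp_request -> ¬break_seal); since O(¬timestamp_request), deontic closure gives O(¬break_seal).
Premise 7 is O(¬break_seal -> archive_credential); since O(¬break_seal), deontic closure gives O(archive_credential).
From O(archive_credential) and premise 2, O(archive_credential -> declare_conflict), we obtain O(declare_conflict).
Premise 9 is O(¬file_sample -> ¬declare_conflict); contrapositively O(declare_conflict -> file_sample). Since O(declare_conflict) holds, K gives O(file_sample).
Premise 1 is O(¬rotate_keys -> ¬file_sample); contrapositively O(file_sample -> rotate_keys). Since O(file_sample) holds, K gives O(rotate_keys).
Premises 3, 8 do not contribute to this derivation.
So O(rotate_keys) follows.

Yes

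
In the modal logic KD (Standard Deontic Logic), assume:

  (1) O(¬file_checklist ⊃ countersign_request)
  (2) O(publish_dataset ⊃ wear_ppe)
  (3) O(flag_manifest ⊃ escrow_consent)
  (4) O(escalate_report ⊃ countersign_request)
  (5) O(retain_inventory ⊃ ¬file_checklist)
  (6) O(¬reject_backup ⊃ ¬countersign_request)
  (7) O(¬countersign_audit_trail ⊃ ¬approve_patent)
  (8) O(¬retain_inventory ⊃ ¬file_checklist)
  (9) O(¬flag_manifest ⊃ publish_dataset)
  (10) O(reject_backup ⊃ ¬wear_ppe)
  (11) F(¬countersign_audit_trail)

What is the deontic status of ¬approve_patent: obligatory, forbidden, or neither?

Neither

Premise 7 is O(¬countersign_audit_trail ⊃ ¬approve_patent), but O(¬countersign_audit_trail) is not derivable from the premises, so it does not yield O(¬approve_patent).
No premise or chain of K-axiom applications forces O(¬approve_patent), and none forces O(approve_patent). So ¬approve_patent is neither obligatory nor forbidden under these norms.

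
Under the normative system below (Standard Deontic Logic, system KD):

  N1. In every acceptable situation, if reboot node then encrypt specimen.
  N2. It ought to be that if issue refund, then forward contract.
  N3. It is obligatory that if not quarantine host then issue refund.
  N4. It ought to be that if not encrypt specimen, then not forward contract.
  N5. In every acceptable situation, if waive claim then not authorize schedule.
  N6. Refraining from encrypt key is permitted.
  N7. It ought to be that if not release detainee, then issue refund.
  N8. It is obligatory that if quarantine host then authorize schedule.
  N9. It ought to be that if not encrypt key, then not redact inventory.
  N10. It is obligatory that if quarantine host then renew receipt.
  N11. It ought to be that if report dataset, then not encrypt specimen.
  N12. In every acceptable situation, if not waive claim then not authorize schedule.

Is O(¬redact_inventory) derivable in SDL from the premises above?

No

Premise 9 is O(¬encrypt_key → ¬redact_inventory), but O(¬encrypt_key) is not derivable from the premises (the permission P(¬encrypt_key) asserts only ¬O(encrypt_key), not O(¬encrypt_key)), so it does not yield O(¬redact_inventory).
No other premise forces O(¬redact_inventory). An ideal world satisfying every premise can still have ¬redact_inventory false, so O(¬redact_inventory) is not derivable.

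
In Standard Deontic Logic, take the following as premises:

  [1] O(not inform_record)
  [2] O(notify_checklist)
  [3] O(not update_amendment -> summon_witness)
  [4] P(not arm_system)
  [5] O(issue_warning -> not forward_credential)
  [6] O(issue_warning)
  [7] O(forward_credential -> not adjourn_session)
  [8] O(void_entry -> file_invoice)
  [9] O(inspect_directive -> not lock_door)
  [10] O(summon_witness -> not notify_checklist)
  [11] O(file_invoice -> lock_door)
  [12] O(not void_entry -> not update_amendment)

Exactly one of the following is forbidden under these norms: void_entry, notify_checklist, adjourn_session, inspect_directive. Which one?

inspect_directive

From premise 2 we have O(notify_checklist).
Premise 10, O(summon_witness -> not notify_checklist), contraposes to O(notify_checklist -> not summon_witness); with O(notify_checklist) we get O(not summon_witness).
The contrapositive of premise 3 (O(not update_amendment -> summon_witness)) is O(not summon_witness -> update_amendment), and O(not summon_witness) is already established, so O(update_amendment).
The contrapositive of premise 12 (O(not void_entry -> not update_amendment)) is O(update_amendment -> void_entry), and O(update_amendment) is already established, so O(void_entry).
From O(void_entry) and premise 8, O(void_entry -> file_invoice), we obtain O(file_invoice).
Premise 11 is O(file_invoice -> lock_door); since O(file_invoice), deontic closure gives O(lock_door).
Premise 9, O(inspect_directive -> not lock_door), contraposes to O(lock_door -> not inspect_directive); with O(lock_door) we get O(not inspect_directive).
So O(not inspect_directive) holds, i.e. inspect_directive is forbidden. None of the other listed options is forbidden under the premises.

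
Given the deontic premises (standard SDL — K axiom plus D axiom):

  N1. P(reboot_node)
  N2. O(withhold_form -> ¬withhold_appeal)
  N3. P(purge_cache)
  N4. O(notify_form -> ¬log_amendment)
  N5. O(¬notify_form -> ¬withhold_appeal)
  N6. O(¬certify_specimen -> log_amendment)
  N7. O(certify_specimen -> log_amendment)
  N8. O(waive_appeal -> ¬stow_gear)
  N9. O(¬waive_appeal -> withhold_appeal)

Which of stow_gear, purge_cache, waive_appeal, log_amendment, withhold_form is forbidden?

stow_gear

By case analysis on certify_specimen: premise 7 gives O(certify_specimen -> log_amendment) and premise 6 gives O(¬certify_specimen -> log_amendment), so O(log_amendment) either way.
Premise 4, O(notify_form -> ¬log_amendment), contraposes to O(log_amendment -> ¬notify_form); with O(log_amendment) we get O(¬notify_form).
Applying K to premise 5 (O(¬notify_form -> ¬withhold_appeal)) and O(¬notify_form) yields O(¬withhold_appeal).
Premise 9, O(¬waive_appeal -> withhold_appeal), contraposes to O(¬withhold_appeal -> waive_appeal); with O(¬withhold_appeal) we get O(waive_appeal).
From O(waive_appeal) and premise 8, O(waive_appeal -> ¬stow_gear), we obtain O(¬stow_gear).
So O(¬stow_gear) holds, i.e. stow_gear is forbidden. None of the other listed options is forbidden under the premises.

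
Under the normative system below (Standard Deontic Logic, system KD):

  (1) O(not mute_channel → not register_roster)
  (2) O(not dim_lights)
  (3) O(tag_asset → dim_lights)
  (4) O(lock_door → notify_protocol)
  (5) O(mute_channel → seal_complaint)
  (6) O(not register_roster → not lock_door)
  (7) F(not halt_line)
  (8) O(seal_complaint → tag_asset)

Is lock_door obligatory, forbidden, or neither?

Premise 2 gives O(not dim_lights).
Premise 3, O(tag_asset → dim_lights), contraposes to O(not dim_lights → not tag_asset); with O(not dim_lights) we get O(not tag_asset).
Premise 8 is O(seal_complaint → tag_asset); contrapositively O(not tag_asset → not seal_complaint). Since O(not tag_asset) holds, K gives O(not seal_complaint).
Premise 5 is O(mute_channel → seal_complaint); contrapositively O(not seal_complaint → not mute_channel). Since O(not seal_complaint) holds, K gives O(not mute_channel).
Applying K to premise 1 (O(not mute_channel → not register_roster)) and O(not mute_channel) yields O(not register_roster).
Premise 6 is O(not register_roster → not lock_door); since O(not register_roster), deontic closure gives O(not lock_door).
Premises 4, 7 do not contribute to this derivation.
Thus O(not lock_door), which is F(lock_door): lock_door is forbidden.

Forbidden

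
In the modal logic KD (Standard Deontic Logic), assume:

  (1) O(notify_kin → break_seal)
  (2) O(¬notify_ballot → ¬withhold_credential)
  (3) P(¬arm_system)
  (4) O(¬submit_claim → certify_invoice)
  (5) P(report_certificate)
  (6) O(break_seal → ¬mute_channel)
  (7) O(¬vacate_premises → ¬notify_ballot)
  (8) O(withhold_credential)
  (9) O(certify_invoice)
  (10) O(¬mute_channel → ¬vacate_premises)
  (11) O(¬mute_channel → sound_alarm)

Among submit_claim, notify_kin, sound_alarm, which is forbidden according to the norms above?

notify_kin

Premise 8 states O(withhold_credential) outright.
Premise 2 is O(¬notify_ballot → ¬withhold_credential); contrapositively O(withhold_credential → notify_ballot). Since O(withhold_credential) holds, K gives O(notify_ballot).
Premise 7, O(¬vacate_premises → ¬notify_ballot), contraposes to O(notify_ballot → vacate_premises); with O(notify_ballot) we get O(vacate_premises).
The contrapositive of premise 10 (O(¬mute_channel → ¬vacate_premises)) is O(vacate_premises → mute_channel), and O(vacate_premises) is already established, so O(mute_channel).
The contrapositive of premise 6 (O(break_seal → ¬mute_channel)) is O(mute_channel → ¬break_seal), and O(mute_channel) is already established, so O(¬break_seal).
Premise 1 is O(notify_kin → break_seal); contrapositively O(¬break_seal → ¬notify_kin). Since O(¬break_seal) holds, K gives O(¬notify_kin).
So O(¬notify_kin) holds, i.e. notify_kin is forbidden. None of the other listed options is forbidden under the premises.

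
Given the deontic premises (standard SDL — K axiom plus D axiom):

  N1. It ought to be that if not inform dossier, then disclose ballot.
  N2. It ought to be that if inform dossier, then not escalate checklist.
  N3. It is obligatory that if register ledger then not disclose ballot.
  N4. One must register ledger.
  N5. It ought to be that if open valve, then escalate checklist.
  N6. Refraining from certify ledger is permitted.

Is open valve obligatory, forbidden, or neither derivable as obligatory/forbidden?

Forbidden

Premise 4 gives O(register_ledger).
From O(register_ledger) and premise 3, O(register_ledger → ¬disclose_ballot), we obtain O(¬disclose_ballot).
Premise 1 is O(¬inform_dossier → disclose_ballot); contrapositively O(¬disclose_ballot → inform_dossier). Since O(¬disclose_ballot) holds, K gives O(inform_dossier).
From O(inform_dossier) and premise 2, O(inform_dossier → ¬escalate_checklist), we obtain O(¬escalate_checklist).
Premise 5, O(open_valve → escalate_checklist), contraposes to O(¬escalate_checklist → ¬open_valve); with O(¬escalate_checklist) we get O(¬open_valve).
Premise 6 does not contribute to this derivation.
Thus O(¬open_valve), which is F(open_valve): open_valve is forbidden.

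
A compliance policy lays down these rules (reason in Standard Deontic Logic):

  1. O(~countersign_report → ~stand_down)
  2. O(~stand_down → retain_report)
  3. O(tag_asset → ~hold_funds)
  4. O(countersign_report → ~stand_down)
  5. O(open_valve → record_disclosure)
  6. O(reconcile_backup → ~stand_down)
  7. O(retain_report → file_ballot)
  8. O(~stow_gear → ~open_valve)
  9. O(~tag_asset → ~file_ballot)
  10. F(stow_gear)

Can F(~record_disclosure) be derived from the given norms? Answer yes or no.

Premise 5 is O(open_valve → record_disclosure), but O(open_valve) is not derivable from the premises, so it does not yield O(record_disclosure).
No other premise forces O(record_disclosure). An ideal world satisfying every premise can still have ~record_disclosure true, so F(~record_disclosure) is not derivable.

No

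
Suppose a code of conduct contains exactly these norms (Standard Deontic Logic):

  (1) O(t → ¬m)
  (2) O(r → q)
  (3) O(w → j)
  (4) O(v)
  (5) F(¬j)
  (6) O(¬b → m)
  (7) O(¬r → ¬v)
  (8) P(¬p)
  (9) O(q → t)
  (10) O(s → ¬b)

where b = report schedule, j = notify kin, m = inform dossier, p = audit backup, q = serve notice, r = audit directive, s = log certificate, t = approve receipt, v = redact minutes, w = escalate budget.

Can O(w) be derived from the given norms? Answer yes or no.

Premise 3 is O(w → j); even if O(j) held, inferring O(w) would be affirming the consequent — invalid.
No other premise forces O(w). An ideal world satisfying every premise can still have w false, so O(w) is not derivable.

No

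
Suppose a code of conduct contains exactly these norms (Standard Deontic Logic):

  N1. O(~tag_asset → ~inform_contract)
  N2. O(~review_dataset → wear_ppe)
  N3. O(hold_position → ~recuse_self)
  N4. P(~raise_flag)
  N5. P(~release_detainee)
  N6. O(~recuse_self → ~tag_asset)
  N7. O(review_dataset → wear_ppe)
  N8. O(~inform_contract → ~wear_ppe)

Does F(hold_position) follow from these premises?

Premises 2 and 7 cover both cases: O(~review_dataset → wear_ppe) and O(review_dataset → wear_ppe). Since ~review_dataset ∨ review_dataset is a tautology, O(wear_ppe) follows.
Premise 8 is O(~inform_contract → ~wear_ppe); contrapositively O(wear_ppe → inform_contract). Since O(wear_ppe) holds, K gives O(inform_contract).
Premise 1, O(~tag_asset → ~inform_contract), contraposes to O(inform_contract → tag_asset); with O(inform_contract) we get O(tag_asset).
Premise 6 is O(~recuse_self → ~tag_asset); contrapositively O(tag_asset → recuse_self). Since O(tag_asset) holds, K gives O(recuse_self).
The contrapositive of premise 3 (O(hold_position → ~recuse_self)) is O(recuse_self → ~hold_position), and O(recuse_self) is already established, so O(~hold_position).
Premises 4, 5 do not contribute to this derivation.
So O(~hold_position) holds, i.e. F(hold_position). The claim follows.

Yes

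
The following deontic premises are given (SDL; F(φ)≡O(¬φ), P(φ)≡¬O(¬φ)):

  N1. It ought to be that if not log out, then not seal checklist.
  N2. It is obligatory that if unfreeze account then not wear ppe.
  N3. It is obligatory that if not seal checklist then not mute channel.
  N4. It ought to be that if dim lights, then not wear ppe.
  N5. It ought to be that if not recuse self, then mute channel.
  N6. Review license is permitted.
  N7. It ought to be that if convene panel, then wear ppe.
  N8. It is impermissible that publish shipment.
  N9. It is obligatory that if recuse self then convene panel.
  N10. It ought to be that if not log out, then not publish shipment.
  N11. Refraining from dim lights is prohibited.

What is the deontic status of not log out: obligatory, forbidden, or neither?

F(¬dim_lights) at premise 11 means O(dim_lights).
Applying K to premise 4 (O(dim_lights → ¬wear_ppe)) and O(dim_lights) yields O(¬wear_ppe).
The contrapositive of premise 7 (O(convene_panel → wear_ppe)) is O(¬wear_ppe → ¬convene_panel), and O(¬wear_ppe) is already established, so O(¬convene_panel).
The contrapositive of premise 9 (O(recuse_self → convene_panel)) is O(¬convene_panel → ¬recuse_self), and O(¬convene_panel) is already established, so O(¬recuse_self).
Premise 5 is O(¬recuse_self → mute_channel); since O(¬recuse_self), deontic closure gives O(mute_channel).
The contrapositive of premise 3 (O(¬seal_checklist → ¬mute_channel)) is O(mute_channel → seal_checklist), and O(mute_channel) is already established, so O(seal_checklist).
Premise 1, O(¬log_out → ¬seal_checklist), contraposes to O(seal_checklist → log_out); with O(seal_checklist) we get O(log_out).
Premises 2, 6, 8, 10 do not contribute to this derivation.
Thus O(log_out), which is F(¬log_out): ¬log_out is forbidden.

Forbidden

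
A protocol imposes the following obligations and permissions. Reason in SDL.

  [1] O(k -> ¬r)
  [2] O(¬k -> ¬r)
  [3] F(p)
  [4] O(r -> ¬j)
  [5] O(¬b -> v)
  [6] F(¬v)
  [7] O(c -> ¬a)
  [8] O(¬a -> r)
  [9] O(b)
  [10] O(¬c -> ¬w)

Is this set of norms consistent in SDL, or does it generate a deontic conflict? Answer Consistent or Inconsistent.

Premise 5 is O(¬b -> v); even if O(v) held, inferring O(¬b) would be affirming the consequent — invalid.
So O(¬b) is not derivable, and the apparent clash with O(b) does not arise.
A world satisfying every obligation exists (e.g. a=true, b=true, c=false, j=false, k=false, p=false, r=false, v=true, w=false); no atom is both obligatory and forbidden, so the set is consistent.

Consistent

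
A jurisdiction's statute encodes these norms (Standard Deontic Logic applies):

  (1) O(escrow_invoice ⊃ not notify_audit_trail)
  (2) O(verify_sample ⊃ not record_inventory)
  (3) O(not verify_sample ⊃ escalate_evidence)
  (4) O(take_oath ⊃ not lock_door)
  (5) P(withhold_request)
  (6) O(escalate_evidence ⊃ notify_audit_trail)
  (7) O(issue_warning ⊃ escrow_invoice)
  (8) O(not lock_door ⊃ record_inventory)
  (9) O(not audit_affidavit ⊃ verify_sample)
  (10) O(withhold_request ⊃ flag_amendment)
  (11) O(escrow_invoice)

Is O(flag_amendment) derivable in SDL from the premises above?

Premise 10 is O(withhold_request ⊃ flag_amendment), but O(withhold_request) is not derivable from the premises (the permission P(withhold_request) asserts only not O(not withhold_request), not O(withhold_request)), so it does not yield O(flag_amendment).
No other premise forces O(flag_amendment). An ideal world satisfying every premise can still have flag_amendment false, so O(flag_amendment) is not derivable.

No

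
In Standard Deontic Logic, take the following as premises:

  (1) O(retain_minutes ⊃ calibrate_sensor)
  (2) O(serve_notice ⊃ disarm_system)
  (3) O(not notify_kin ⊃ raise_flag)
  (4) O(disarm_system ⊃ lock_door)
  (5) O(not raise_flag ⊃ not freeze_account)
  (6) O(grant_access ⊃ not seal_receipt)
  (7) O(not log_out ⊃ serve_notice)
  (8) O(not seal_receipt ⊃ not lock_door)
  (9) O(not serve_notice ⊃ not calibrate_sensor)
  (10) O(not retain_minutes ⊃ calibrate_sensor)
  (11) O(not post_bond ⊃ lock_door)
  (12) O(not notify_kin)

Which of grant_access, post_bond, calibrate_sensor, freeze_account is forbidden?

grant_access

Premises 1 and 10 are O(retain_minutes ⊃ calibrate_sensor) and O(not retain_minutes ⊃ calibrate_sensor); every ideal world satisfies retain_minutes or not retain_minutes, so in either case calibrate_sensor holds — hence O(calibrate_sensor).
Premise 9, O(not serve_notice ⊃ not calibrate_sensor), contraposes to O(calibrate_sensor ⊃ serve_notice); with O(calibrate_sensor) we get O(serve_notice).
With premise 2, O(serve_notice ⊃ disarm_system), the K-axiom yields O(disarm_system).
From O(disarm_system) and premise 4, O(disarm_system ⊃ lock_door), we obtain O(lock_door).
Premise 8, O(not seal_receipt ⊃ not lock_door), contraposes to O(lock_door ⊃ seal_receipt); with O(lock_door) we get O(seal_receipt).
Premise 6, O(grant_access ⊃ not seal_receipt), contraposes to O(seal_receipt ⊃ not grant_access); with O(seal_receipt) we get O(not grant_access).
So O(not grant_access) holds, i.e. grant_access is forbidden. None of the other listed options is forbidden under the premises.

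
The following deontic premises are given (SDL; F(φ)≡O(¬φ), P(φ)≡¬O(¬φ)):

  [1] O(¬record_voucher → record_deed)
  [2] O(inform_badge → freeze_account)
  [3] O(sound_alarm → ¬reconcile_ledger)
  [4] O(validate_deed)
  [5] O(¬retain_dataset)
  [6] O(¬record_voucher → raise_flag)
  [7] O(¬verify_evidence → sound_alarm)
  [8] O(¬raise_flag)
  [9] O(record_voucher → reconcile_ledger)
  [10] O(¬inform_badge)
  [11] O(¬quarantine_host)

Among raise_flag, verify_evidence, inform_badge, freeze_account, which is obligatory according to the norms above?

From premise 8 we have O(¬raise_flag).
Premise 6, O(¬record_voucher → raise_flag), contraposes to O(¬raise_flag → record_voucher); with O(¬raise_flag) we get O(record_voucher).
From O(record_voucher) and premise 9, O(record_voucher → reconcile_ledger), we obtain O(reconcile_ledger).
Premise 3, O(sound_alarm → ¬reconcile_ledger), contraposes to O(reconcile_ledger → ¬sound_alarm); with O(reconcile_ledger) we get O(¬sound_alarm).
Premise 7, O(¬verify_evidence → sound_alarm), contraposes to O(¬sound_alarm → verify_evidence); with O(¬sound_alarm) we get O(verify_evidence).
So O(verify_evidence) holds — verify_evidence is obligatory. None of the other listed options is made obligatory by any chain of premises.

verify_evidence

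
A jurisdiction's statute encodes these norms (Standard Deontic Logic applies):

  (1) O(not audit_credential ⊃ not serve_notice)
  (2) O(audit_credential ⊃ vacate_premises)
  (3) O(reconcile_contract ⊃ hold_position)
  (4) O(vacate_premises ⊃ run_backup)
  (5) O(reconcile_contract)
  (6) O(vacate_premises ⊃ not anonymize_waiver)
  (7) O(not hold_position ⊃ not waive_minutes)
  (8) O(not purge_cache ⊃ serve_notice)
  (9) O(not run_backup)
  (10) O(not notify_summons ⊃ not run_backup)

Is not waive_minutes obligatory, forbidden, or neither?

Neither

Premise 7 is O(not hold_position ⊃ not waive_minutes), but O(not hold_position) is not derivable from the premises, so it does not yield O(not waive_minutes).
No premise or chain of K-axiom applications forces O(not waive_minutes), and none forces O(waive_minutes). So not waive_minutes is neither obligatory nor forbidden under these norms.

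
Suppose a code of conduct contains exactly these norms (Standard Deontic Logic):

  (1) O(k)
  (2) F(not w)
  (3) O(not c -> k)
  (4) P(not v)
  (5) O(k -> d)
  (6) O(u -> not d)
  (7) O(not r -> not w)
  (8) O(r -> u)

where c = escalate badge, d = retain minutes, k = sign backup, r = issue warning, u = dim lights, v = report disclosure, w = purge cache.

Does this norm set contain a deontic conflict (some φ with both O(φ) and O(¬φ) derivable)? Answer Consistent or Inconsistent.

Premise 1 gives O(k).
From O(k) and premise 5, O(k -> d), we obtain O(d).
Premise 6 is O(u -> not d); contrapositively O(d -> not u). Since O(d) holds, K gives O(not u).
The contrapositive of premise 8 (O(r -> u)) is O(not u -> not r), and O(not u) is already established, so O(not r).
Applying K to premise 7 (O(not r -> not w)) and O(not r) yields O(not w).
However, F(not w) at premise 2 amounts to O(w).
We now have both O(not w) and O(w) — w is simultaneously obligatory and forbidden, violating the D-axiom.

Inconsistent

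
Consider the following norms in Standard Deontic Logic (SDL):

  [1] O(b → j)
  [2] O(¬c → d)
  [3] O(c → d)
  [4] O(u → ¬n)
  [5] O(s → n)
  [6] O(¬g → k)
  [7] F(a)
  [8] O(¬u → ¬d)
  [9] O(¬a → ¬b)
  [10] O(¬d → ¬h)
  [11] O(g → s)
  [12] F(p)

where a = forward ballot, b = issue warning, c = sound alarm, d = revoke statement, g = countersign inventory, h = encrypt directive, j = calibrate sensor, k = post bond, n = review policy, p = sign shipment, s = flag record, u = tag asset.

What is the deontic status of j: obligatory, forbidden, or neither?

Neither

Premise 1 is O(b → j), but O(b) is not derivable from the premises, so it does not yield O(j).
No premise or chain of K-axiom applications forces O(j), and none forces O(¬j). So j is neither obligatory nor forbidden under these norms.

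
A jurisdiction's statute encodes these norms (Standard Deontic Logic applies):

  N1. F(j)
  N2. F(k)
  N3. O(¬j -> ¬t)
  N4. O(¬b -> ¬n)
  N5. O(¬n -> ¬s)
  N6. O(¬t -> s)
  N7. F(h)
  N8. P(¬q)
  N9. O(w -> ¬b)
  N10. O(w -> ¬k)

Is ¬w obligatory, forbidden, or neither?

Obligatory

F(j) at premise 1 means O(¬j).
With premise 3, O(¬j -> ¬t), the K-axiom yields O(¬t).
Applying K to premise 6 (O(¬t -> s)) and O(¬t) yields O(s).
Premise 5, O(¬n -> ¬s), contraposes to O(s -> n); with O(s) we get O(n).
The contrapositive of premise 4 (O(¬b -> ¬n)) is O(n -> b), and O(n) is already established, so O(b).
Premise 9 is O(w -> ¬b); contrapositively O(b -> ¬w). Since O(b) holds, K gives O(¬w).
Premises 2, 7, 8, 10 do not contribute to this derivation.
Hence ¬w is obligatory.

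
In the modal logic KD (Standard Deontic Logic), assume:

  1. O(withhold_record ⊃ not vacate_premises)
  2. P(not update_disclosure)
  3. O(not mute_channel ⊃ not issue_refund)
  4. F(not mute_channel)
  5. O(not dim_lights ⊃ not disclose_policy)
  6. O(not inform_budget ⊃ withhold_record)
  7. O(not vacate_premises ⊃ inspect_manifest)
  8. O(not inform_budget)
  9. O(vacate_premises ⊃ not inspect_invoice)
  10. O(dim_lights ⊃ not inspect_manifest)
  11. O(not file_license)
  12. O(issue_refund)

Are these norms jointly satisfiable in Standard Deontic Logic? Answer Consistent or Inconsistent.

Consistent

Premise 3 is O(not mute_channel ⊃ not issue_refund), but O(not mute_channel) is not derivable from the premises, so it does not yield O(not issue_refund).
So O(not issue_refund) is not derivable, and the apparent clash with O(issue_refund) does not arise.
A world satisfying every obligation exists (e.g. dim_lights=false, disclose_policy=false, file_license=false, inform_budget=false, inspect_invoice=false, inspect_manifest=true, issue_refund=true, mute_channel=true, update_disclosure=false, vacate_premises=false, withhold_record=true); no atom is both obligatory and forbidden, so the set is consistent.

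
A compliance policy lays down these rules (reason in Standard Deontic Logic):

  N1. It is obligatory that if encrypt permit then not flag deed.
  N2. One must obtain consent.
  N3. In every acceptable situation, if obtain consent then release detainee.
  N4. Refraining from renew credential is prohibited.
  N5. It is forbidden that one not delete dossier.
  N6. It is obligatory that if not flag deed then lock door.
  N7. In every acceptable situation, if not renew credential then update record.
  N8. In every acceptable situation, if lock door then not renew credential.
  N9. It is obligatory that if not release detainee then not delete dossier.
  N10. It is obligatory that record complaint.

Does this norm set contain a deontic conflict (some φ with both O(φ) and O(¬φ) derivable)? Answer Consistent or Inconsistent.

Premise 9 is O(¬release_detainee → ¬delete_dossier), but O(¬release_detainee) is not derivable from the premises, so it does not yield O(¬delete_dossier).
So O(¬delete_dossier) is not derivable, and the apparent clash with O(delete_dossier) does not arise.
A world satisfying every obligation exists (e.g. delete_dossier=true, encrypt_permit=false, flag_deed=true, lock_door=false, obtain_consent=true, record_complaint=true, release_detainee=true, renew_credential=true, update_record=false); no atom is both obligatory and forbidden, so the set is consistent.

Consistent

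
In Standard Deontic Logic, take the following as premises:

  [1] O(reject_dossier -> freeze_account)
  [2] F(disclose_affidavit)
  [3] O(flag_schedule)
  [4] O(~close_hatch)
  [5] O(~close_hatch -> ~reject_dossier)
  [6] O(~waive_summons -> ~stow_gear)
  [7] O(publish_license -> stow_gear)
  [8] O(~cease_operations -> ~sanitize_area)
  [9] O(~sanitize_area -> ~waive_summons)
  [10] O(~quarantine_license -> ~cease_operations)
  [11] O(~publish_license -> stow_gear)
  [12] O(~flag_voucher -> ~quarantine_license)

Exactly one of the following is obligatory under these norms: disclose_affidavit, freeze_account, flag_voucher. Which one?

flag_voucher

By case analysis on publish_license: premise 7 gives O(publish_license -> stow_gear) and premise 11 gives O(~publish_license -> stow_gear), so O(stow_gear) either way.
Premise 6 is O(~waive_summons -> ~stow_gear); contrapositively O(stow_gear -> waive_summons). Since O(stow_gear) holds, K gives O(waive_summons).
Premise 9 is O(~sanitize_area -> ~waive_summons); contrapositively O(waive_summons -> sanitize_area). Since O(waive_summons) holds, K gives O(sanitize_area).
The contrapositive of premise 8 (O(~cease_operations -> ~sanitize_area)) is O(sanitize_area -> cease_operations), and O(sanitize_area) is already established, so O(cease_operations).
Premise 10, O(~quarantine_license -> ~cease_operations), contraposes to O(cease_operations -> quarantine_license); with O(cease_operations) we get O(quarantine_license).
The contrapositive of premise 12 (O(~flag_voucher -> ~quarantine_license)) is O(quarantine_license -> flag_voucher), and O(quarantine_license) is already established, so O(flag_voucher).
So O(flag_voucher) holds — flag_voucher is obligatory. None of the other listed options is made obligatory by any chain of premises.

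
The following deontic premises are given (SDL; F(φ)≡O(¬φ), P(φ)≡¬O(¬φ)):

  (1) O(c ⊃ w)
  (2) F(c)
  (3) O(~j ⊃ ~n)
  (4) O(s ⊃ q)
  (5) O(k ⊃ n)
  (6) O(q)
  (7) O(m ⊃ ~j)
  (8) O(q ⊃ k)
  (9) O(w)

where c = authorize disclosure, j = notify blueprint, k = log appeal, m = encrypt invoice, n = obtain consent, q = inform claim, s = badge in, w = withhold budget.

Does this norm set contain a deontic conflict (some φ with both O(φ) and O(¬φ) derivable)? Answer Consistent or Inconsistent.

Premise 1 is O(c ⊃ w); even if O(w) held, inferring O(c) would be affirming the consequent — invalid.
So O(c) is not derivable, and the apparent clash with O(~c) does not arise.
A world satisfying every obligation exists (e.g. c=false, j=true, k=true, m=false, n=true, q=true, s=false, w=true); no atom is both obligatory and forbidden, so the set is consistent.

Consistent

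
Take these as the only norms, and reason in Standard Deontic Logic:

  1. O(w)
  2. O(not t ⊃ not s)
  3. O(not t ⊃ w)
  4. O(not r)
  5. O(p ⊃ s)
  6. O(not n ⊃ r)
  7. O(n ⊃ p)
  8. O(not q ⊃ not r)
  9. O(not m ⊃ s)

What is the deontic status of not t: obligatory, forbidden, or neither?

Forbidden

Premise 4 gives O(not r).
Premise 6 is O(not n ⊃ r); contrapositively O(not r ⊃ n). Since O(not r) holds, K gives O(n).
From O(n) and premise 7, O(n ⊃ p), we obtain O(p).
Applying K to premise 5 (O(p ⊃ s)) and O(p) yields O(s).
Premise 2, O(not t ⊃ not s), contraposes to O(s ⊃ t); with O(s) we get O(t).
Premises 1, 3, 8, 9 do not contribute to this derivation.
Thus O(t), which is F(not t): not t is forbidden.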